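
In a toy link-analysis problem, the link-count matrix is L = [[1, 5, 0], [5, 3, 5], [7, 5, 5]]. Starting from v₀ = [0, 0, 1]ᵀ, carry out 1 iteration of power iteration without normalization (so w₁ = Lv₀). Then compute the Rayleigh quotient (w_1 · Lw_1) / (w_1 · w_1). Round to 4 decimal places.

λ ≈ 9.0000

w1 = Lv₀ = (0, 5, 5)
Lw1 = (25, 40, 50)
w1·Lw1 = 0·25 + 5·40 + 5·50 = 450; w1·w1 = 0·0 + 5·5 + 5·5 = 50
λ ≈ 450/50 = 9.0000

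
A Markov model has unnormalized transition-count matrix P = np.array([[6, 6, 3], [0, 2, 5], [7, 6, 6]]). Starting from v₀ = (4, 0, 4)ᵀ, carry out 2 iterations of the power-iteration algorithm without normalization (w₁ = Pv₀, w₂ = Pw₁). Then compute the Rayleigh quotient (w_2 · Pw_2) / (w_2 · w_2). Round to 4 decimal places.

w1 = Pv₀ = (36, 20, 52)
w2 = Pw1 = (492, 300, 684)
Pw2 = (6804, 4020, 9348)
w2·Pw2 = 492·6804 + 300·4020 + 684·9348 = 10947600; w2·w2 = 492·492 + 300·300 + 684·684 = 799920
λ ≈ 10947600/799920 = 13.6859

13.6859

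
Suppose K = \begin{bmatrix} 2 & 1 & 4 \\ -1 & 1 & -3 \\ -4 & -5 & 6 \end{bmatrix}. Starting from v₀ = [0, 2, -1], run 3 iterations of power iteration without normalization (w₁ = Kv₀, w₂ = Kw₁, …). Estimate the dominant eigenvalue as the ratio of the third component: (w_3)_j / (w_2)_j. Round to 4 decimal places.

w1 = Kv₀ = (-2, 5, -16)
w2 = Kw1 = (-63, 55, -113)
w3 = Kw2 = (-523, 457, -701)
Ratio at component: -701 / -113 = 6.2035

6.2035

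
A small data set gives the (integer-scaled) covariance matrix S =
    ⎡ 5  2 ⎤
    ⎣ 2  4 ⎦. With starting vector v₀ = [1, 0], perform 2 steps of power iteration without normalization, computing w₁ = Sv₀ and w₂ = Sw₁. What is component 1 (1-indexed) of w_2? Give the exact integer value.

w1 = Sv₀ = (5·1 + 2·0; 2·1 + 4·0) = (5, 2)
w2 = Sw1 = (5·5 + 2·2; 2·5 + 4·2) = (29, 18)
The requested component of w2 is 29.

29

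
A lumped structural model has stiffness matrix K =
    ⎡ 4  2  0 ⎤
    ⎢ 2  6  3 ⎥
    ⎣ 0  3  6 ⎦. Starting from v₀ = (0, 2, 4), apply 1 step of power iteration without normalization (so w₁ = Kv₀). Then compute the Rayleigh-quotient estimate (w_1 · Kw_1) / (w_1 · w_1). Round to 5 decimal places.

w1 = Kv₀ = (4·0 + 2·2 + 0·4; 2·0 + 6·2 + 3·4; 0·0 + 3·2 + 6·4) = (4, 24, 30)
Kw1 = (64, 242, 252)
w1·Kw1 = 4·64 + 24·242 + 30·252 = 13624; w1·w1 = 4·4 + 24·24 + 30·30 = 1492
λ ≈ 13624/1492 = 9.13137

λ ≈ 9.13137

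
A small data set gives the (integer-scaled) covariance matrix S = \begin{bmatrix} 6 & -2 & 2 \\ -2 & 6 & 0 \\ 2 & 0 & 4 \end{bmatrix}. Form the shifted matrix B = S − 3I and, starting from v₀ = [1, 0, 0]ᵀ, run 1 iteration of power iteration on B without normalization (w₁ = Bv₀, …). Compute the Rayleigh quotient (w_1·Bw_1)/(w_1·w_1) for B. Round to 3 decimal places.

μ ≈ 5.353

B = S − 3I has rows (3, -2, 2); (-2, 3, 0); (2, 0, 1)
w1 = Bv₀ = (3·1 + (-2)·0 + 2·0; (-2)·1 + 3·0 + 0·0; 2·1 + 0·0 + 1·0) = (3, -2, 2)
Bw1 = (17, -12, 8)
w1·Bw1 = 91; w1·w1 = 17; μ ≈ 91/17 = 5.353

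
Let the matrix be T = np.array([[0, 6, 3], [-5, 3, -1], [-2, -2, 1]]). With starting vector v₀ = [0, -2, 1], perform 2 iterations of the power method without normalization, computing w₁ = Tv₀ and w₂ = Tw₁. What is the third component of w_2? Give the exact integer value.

w1 = Tv₀ = (0·0 + 6·(-2) + 3·1; (-5)·0 + 3·(-2) + (-1)·1; (-2)·0 + (-2)·(-2) + 1·1) = (-9, -7, 5)
w2 = Tw1 = (0·(-9) + 6·(-7) + 3·5; (-5)·(-9) + 3·(-7) + (-1)·5; (-2)·(-9) + (-2)·(-7) + 1·5) = (-27, 19, 37)
The requested component of w2 is 37.

37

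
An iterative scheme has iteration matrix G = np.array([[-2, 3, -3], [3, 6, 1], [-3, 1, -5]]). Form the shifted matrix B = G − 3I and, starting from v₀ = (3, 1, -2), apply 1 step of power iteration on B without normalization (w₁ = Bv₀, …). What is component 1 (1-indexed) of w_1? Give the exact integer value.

-6

B = G − 3I has rows (-5, 3, -3); (3, 3, 1); (-3, 1, -8)
w1 = Bv₀ = ((-5)·3 + 3·1 + (-3)·(-2); 3·3 + 3·1 + 1·(-2); (-3)·3 + 1·1 + (-8)·(-2)) = (-6, 10, 8)
Requested component of w1: -6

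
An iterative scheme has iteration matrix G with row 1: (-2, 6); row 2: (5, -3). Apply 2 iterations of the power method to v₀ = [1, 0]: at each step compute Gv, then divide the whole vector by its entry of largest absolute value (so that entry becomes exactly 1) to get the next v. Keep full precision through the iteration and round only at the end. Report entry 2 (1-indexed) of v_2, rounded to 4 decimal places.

-0.7353

Gv0 = (-2.00000, 5.00000); divide by 5.00000 → v1 = (-0.40000, 1.00000)
Gv1 = (6.80000, -5.00000); divide by 6.80000 → v2 = (1.00000, -0.73529)
Requested entry of v2: -25/34 = -0.7353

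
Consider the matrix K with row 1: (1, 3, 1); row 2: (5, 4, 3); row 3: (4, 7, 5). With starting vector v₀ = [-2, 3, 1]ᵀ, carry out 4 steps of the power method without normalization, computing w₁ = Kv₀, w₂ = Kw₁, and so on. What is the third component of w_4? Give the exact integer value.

18819

w1 = Kv₀ = (8, 5, 18)
w2 = Kw1 = (41, 114, 157)
w3 = Kw2 = (540, 1132, 1747)
w4 = Kw3 = (5683, 12469, 18819)
The requested component of w4 is 18819.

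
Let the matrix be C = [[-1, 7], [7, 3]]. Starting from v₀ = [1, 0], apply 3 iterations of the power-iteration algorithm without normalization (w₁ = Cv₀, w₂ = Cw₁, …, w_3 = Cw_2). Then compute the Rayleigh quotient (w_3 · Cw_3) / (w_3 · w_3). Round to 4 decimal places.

w1 = Cv₀ = ((-1)·1 + 7·0; 7·1 + 3·0) = (-1, 7)
w2 = Cw1 = ((-1)·(-1) + 7·7; 7·(-1) + 3·7) = (50, 14)
w3 = Cw2 = (48, 392)
Cw3 = (2696, 1512)
w3·Cw3 = 48·2696 + 392·1512 = 722112; w3·w3 = 48·48 + 392·392 = 155968
λ ≈ 722112/155968 = 4.6299

4.6299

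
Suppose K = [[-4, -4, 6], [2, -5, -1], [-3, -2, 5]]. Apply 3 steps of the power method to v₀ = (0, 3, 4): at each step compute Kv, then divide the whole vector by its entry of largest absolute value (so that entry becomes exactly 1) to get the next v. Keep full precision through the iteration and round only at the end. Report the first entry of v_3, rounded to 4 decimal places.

Kv0 = (12.00000, -19.00000, 14.00000); divide by -19.00000 → v1 = (-0.63158, 1.00000, -0.73684)
Kv1 = (-5.89474, -5.52632, -3.78947); divide by -5.89474 → v2 = (1.00000, 0.93750, 0.64286)
Kv2 = (-3.89286, -3.33036, -1.66071); divide by -3.89286 → v3 = (1.00000, 0.85550, 0.42661)
Requested entry of v3: -436/-436 = 1.0000

1.0000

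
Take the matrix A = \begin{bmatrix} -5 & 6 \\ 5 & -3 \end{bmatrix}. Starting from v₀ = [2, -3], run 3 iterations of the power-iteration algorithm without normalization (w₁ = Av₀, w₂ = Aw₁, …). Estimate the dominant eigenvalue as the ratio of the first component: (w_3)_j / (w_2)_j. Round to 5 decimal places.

λ ≈ -9.65354

w1 = Av₀ = ((-5)·2 + 6·(-3); 5·2 + (-3)·(-3)) = (-28, 19)
w2 = Aw1 = ((-5)·(-28) + 6·19; 5·(-28) + (-3)·19) = (254, -197)
w3 = Aw2 = (-2452, 1861)
Ratio at component: -2452 / 254 = -9.65354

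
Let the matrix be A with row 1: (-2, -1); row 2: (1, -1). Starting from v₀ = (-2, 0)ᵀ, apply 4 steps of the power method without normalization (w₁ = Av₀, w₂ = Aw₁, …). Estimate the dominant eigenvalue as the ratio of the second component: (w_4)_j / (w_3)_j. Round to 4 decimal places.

λ ≈ -1.5000

w1 = Av₀ = (4, -2)
w2 = Aw1 = (-6, 6)
w3 = Aw2 = (6, -12)
w4 = Aw3 = (0, 18)
Ratio at component: 18 / -12 = -1.5000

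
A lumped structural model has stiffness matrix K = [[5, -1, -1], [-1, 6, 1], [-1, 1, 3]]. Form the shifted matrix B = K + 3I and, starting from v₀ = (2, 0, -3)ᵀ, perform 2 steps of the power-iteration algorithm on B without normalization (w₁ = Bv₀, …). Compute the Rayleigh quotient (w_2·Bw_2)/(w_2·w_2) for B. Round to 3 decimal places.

μ ≈ 9.192

B = K + 3I has rows (8, -1, -1); (-1, 9, 1); (-1, 1, 6)
w1 = Bv₀ = (19, -5, -20)
w2 = Bw1 = (177, -84, -144)
Bw2 = (1644, -1077, -1125)
w2·Bw2 = 543456; w2·w2 = 59121; μ ≈ 543456/59121 = 9.192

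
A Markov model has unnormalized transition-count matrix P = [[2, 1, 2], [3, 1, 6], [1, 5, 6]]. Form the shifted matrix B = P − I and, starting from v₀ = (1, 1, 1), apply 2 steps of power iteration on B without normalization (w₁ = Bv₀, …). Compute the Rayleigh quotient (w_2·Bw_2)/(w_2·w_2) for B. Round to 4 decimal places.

9.1794

B = P − I has rows (1, 1, 2); (3, 0, 6); (1, 5, 5)
w1 = Bv₀ = (4, 9, 11)
w2 = Bw1 = (35, 78, 104)
Bw2 = (321, 729, 945)
w2·Bw2 = 166377; w2·w2 = 18125; μ ≈ 166377/18125 = 9.1794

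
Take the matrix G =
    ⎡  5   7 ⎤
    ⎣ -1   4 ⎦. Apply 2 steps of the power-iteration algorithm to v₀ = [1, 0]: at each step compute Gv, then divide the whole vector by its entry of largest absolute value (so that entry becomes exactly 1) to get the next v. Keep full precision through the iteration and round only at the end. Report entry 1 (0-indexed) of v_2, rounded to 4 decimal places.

Gv0 = (5.00000, -1.00000); divide by 5.00000 → v1 = (1.00000, -0.20000)
Gv1 = (3.60000, -1.80000); divide by 3.60000 → v2 = (1.00000, -0.50000)
Requested entry of v2: -9/18 = -0.5000

-0.5000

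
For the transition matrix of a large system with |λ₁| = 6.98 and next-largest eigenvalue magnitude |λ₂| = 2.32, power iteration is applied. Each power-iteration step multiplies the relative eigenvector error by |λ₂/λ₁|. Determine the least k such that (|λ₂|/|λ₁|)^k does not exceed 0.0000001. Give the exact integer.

|λ₂/λ₁| = 2.32/6.98 = 0.33238
Need k ≥ ln(0.0000001) / ln(0.33238) = -16.1181 / -1.1015 ≈ 14.633
Smallest integer k satisfying the bound: 15

15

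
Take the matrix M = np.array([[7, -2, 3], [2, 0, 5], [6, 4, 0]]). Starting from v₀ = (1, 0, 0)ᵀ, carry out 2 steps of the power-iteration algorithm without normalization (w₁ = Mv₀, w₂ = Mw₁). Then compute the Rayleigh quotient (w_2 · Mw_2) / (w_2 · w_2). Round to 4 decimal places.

w1 = Mv₀ = (7, 2, 6)
w2 = Mw1 = (63, 44, 50)
Mw2 = (503, 376, 554)
w2·Mw2 = 63·503 + 44·376 + 50·554 = 75933; w2·w2 = 63·63 + 44·44 + 50·50 = 8405
λ ≈ 75933/8405 = 9.0343

9.0343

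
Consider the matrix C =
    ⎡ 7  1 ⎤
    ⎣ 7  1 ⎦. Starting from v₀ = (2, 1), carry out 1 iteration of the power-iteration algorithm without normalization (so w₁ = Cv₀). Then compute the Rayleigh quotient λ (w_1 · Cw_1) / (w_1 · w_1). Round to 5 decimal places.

λ ≈ 8.00000

w1 = Cv₀ = (15, 15)
Cw1 = (120, 120)
w1·Cw1 = 15·120 + 15·120 = 3600; w1·w1 = 15·15 + 15·15 = 450
λ ≈ 3600/450 = 8.00000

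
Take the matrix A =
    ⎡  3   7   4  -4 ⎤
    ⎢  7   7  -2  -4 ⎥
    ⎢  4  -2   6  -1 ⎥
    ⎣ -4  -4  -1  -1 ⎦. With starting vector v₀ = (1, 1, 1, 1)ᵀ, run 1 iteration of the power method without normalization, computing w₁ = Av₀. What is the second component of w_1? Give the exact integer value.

8

w1 = Av₀ = (10, 8, 7, -10)
The requested component of w1 is 8.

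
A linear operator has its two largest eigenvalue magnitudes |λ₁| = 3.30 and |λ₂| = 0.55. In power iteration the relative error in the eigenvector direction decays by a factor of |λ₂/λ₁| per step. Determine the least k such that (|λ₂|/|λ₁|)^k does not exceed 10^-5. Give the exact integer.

|λ₂/λ₁| = 0.55/3.30 = 0.16667
Need k ≥ ln(10^-5) / ln(0.16667) = -11.5129 / -1.7918 ≈ 6.425
Smallest integer k satisfying the bound: 7

7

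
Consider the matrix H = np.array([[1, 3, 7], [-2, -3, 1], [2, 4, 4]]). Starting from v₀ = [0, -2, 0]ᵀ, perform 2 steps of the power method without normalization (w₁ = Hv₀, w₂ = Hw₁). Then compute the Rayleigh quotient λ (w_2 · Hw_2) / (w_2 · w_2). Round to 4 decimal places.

w1 = Hv₀ = (-6, 6, -8)
w2 = Hw1 = (-44, -14, -20)
Hw2 = (-226, 110, -224)
w2·Hw2 = (-44)·(-226) + (-14)·110 + (-20)·(-224) = 12884; w2·w2 = (-44)·(-44) + (-14)·(-14) + (-20)·(-20) = 2532
λ ≈ 12884/2532 = 5.0885

λ ≈ 5.0885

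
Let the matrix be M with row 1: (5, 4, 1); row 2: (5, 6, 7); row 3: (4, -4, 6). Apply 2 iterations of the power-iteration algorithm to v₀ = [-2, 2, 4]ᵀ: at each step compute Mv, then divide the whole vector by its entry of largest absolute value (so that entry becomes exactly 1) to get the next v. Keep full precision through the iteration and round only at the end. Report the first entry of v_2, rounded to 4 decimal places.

Mv0 = (2.00000, 30.00000, 8.00000); divide by 30.00000 → v1 = (0.06667, 1.00000, 0.26667)
Mv1 = (4.60000, 8.20000, -2.13333); divide by 8.20000 → v2 = (0.56098, 1.00000, -0.26016)
Requested entry of v2: 138/246 = 0.5610

0.5610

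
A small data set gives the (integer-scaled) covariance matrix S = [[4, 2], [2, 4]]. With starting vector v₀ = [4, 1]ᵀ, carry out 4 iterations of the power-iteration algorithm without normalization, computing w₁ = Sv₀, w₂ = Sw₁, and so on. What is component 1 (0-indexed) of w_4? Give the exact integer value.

w1 = Sv₀ = (4·4 + 2·1; 2·4 + 4·1) = (18, 12)
w2 = Sw1 = (4·18 + 2·12; 2·18 + 4·12) = (96, 84)
w3 = Sw2 = (552, 528)
w4 = Sw3 = (3264, 3216)
The requested component of w4 is 3216.

3216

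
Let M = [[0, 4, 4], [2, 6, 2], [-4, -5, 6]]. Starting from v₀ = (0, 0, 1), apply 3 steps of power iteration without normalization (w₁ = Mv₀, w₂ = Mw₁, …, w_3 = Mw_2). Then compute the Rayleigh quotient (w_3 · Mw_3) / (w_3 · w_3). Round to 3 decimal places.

w1 = Mv₀ = (0·0 + 4·0 + 4·1; 2·0 + 6·0 + 2·1; (-4)·0 + (-5)·0 + 6·1) = (4, 2, 6)
w2 = Mw1 = (0·4 + 4·2 + 4·6; 2·4 + 6·2 + 2·6; (-4)·4 + (-5)·2 + 6·6) = (32, 32, 10)
w3 = Mw2 = (168, 276, -228)
Mw3 = (192, 1536, -3420)
w3·Mw3 = 168·192 + 276·1536 + (-228)·(-3420) = 1235952; w3·w3 = 168·168 + 276·276 + (-228)·(-228) = 156384
λ ≈ 1235952/156384 = 7.903

7.903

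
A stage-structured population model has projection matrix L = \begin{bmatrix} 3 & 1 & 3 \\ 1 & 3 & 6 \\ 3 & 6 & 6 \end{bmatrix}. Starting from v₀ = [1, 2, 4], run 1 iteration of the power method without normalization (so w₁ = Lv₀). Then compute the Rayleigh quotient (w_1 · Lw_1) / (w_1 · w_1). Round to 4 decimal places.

λ ≈ 11.6983

w1 = Lv₀ = (3·1 + 1·2 + 3·4; 1·1 + 3·2 + 6·4; 3·1 + 6·2 + 6·4) = (17, 31, 39)
Lw1 = (199, 344, 471)
w1·Lw1 = 17·199 + 31·344 + 39·471 = 32416; w1·w1 = 17·17 + 31·31 + 39·39 = 2771
λ ≈ 32416/2771 = 11.6983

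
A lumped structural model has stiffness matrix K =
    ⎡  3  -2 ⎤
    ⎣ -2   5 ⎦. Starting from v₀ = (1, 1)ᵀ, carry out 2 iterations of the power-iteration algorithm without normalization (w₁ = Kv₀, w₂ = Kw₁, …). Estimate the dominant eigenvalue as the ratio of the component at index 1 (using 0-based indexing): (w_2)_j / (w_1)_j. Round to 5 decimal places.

w1 = Kv₀ = (3·1 + (-2)·1; (-2)·1 + 5·1) = (1, 3)
w2 = Kw1 = (3·1 + (-2)·3; (-2)·1 + 5·3) = (-3, 13)
Ratio at component: 13 / 3 = 4.33333

4.33333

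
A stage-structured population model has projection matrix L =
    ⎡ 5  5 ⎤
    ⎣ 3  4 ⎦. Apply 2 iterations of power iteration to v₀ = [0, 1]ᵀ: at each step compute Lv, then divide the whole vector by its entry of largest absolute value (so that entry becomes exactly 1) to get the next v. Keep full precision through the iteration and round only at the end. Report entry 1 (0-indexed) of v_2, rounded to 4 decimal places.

Lv0 = (5.00000, 4.00000); divide by 5.00000 → v1 = (1.00000, 0.80000)
Lv1 = (9.00000, 6.20000); divide by 9.00000 → v2 = (1.00000, 0.68889)
Requested entry of v2: 31/45 = 0.6889

0.6889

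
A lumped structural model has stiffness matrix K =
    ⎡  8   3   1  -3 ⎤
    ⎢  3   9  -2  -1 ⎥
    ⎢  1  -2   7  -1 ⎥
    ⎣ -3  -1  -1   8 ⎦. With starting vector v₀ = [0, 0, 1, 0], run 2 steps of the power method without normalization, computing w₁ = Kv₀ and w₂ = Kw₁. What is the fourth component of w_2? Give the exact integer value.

w1 = Kv₀ = (8·0 + 3·0 + 1·1 + (-3)·0; 3·0 + 9·0 + (-2)·1 + (-1)·0; 1·0 + (-2)·0 + 7·1 + (-1)·0; (-3)·0 + (-1)·0 + (-1)·1 + 8·0) = (1, -2, 7, -1)
w2 = Kw1 = (8·1 + 3·(-2) + 1·7 + (-3)·(-1); 3·1 + 9·(-2) + (-2)·7 + (-1)·(-1); 1·1 + (-2)·(-2) + 7·7 + (-1)·(-1); (-3)·1 + (-1)·(-2) + (-1)·7 + 8·(-1)) = (12, -28, 55, -16)
The requested component of w2 is -16.

-16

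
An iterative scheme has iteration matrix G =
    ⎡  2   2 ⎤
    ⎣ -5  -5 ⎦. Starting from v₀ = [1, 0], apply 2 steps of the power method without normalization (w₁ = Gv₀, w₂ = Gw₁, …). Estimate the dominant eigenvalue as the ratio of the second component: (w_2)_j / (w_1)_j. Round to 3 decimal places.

-3.000

w1 = Gv₀ = (2, -5)
w2 = Gw1 = (-6, 15)
Ratio at component: 15 / -5 = -3.000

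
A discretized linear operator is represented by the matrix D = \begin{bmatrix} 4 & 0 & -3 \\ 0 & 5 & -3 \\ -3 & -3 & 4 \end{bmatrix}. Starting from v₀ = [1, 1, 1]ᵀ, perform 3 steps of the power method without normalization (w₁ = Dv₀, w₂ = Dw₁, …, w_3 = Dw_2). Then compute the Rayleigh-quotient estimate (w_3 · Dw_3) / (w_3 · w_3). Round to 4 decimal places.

λ ≈ 8.5261

w1 = Dv₀ = (4·1 + 0·1 + (-3)·1; 0·1 + 5·1 + (-3)·1; (-3)·1 + (-3)·1 + 4·1) = (1, 2, -2)
w2 = Dw1 = (4·1 + 0·2 + (-3)·(-2); 0·1 + 5·2 + (-3)·(-2); (-3)·1 + (-3)·2 + 4·(-2)) = (10, 16, -17)
w3 = Dw2 = (91, 131, -146)
Dw3 = (802, 1093, -1250)
w3·Dw3 = 91·802 + 131·1093 + (-146)·(-1250) = 398665; w3·w3 = 91·91 + 131·131 + (-146)·(-146) = 46758
λ ≈ 398665/46758 = 8.5261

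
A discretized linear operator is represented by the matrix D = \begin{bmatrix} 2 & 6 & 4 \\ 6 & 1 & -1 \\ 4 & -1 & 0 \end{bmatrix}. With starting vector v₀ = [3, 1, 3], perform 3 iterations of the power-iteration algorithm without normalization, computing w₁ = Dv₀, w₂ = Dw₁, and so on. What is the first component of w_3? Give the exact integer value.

w1 = Dv₀ = (2·3 + 6·1 + 4·3; 6·3 + 1·1 + (-1)·3; 4·3 + (-1)·1 + 0·3) = (24, 16, 11)
w2 = Dw1 = (2·24 + 6·16 + 4·11; 6·24 + 1·16 + (-1)·11; 4·24 + (-1)·16 + 0·11) = (188, 149, 80)
w3 = Dw2 = (1590, 1197, 603)
The requested component of w3 is 1590.

1590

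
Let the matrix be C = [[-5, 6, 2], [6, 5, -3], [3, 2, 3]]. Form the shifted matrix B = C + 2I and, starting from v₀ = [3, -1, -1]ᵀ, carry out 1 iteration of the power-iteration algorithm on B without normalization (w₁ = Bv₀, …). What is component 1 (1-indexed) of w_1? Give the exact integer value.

-17

B = C + 2I has rows (-3, 6, 2); (6, 7, -3); (3, 2, 5)
w1 = Bv₀ = (-17, 14, 2)
Requested component of w1: -17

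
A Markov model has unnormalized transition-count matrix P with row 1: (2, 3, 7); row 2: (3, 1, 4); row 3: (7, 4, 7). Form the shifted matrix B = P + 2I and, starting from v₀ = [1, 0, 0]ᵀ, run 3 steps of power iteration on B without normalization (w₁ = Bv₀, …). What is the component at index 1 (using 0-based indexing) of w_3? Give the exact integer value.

781

B = P + 2I has rows (4, 3, 7); (3, 3, 4); (7, 4, 9)
w1 = Bv₀ = (4, 3, 7)
w2 = Bw1 = (74, 49, 103)
w3 = Bw2 = (1164, 781, 1641)
Requested component of w3: 781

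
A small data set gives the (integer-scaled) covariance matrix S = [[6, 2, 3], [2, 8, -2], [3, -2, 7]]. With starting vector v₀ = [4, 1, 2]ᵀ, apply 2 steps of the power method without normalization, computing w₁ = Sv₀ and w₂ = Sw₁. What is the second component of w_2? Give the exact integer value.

w1 = Sv₀ = (6·4 + 2·1 + 3·2; 2·4 + 8·1 + (-2)·2; 3·4 + (-2)·1 + 7·2) = (32, 12, 24)
w2 = Sw1 = (6·32 + 2·12 + 3·24; 2·32 + 8·12 + (-2)·24; 3·32 + (-2)·12 + 7·24) = (288, 112, 240)
The requested component of w2 is 112.

112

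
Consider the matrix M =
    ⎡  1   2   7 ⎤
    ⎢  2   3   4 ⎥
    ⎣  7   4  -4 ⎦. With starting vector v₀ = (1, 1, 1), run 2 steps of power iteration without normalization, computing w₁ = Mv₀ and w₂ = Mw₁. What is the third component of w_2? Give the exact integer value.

78

w1 = Mv₀ = (1·1 + 2·1 + 7·1; 2·1 + 3·1 + 4·1; 7·1 + 4·1 + (-4)·1) = (10, 9, 7)
w2 = Mw1 = (1·10 + 2·9 + 7·7; 2·10 + 3·9 + 4·7; 7·10 + 4·9 + (-4)·7) = (77, 75, 78)
The requested component of w2 is 78.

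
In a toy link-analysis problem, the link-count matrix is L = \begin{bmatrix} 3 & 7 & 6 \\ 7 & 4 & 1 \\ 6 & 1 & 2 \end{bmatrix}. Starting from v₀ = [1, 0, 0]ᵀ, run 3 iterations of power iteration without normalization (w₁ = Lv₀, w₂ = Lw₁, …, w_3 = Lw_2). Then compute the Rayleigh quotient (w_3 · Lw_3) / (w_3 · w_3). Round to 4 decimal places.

12.6813

w1 = Lv₀ = (3·1 + 7·0 + 6·0; 7·1 + 4·0 + 1·0; 6·1 + 1·0 + 2·0) = (3, 7, 6)
w2 = Lw1 = (3·3 + 7·7 + 6·6; 7·3 + 4·7 + 1·6; 6·3 + 1·7 + 2·6) = (94, 55, 37)
w3 = Lw2 = (889, 915, 693)
Lw3 = (13230, 10576, 7635)
w3·Lw3 = 889·13230 + 915·10576 + 693·7635 = 26729565; w3·w3 = 889·889 + 915·915 + 693·693 = 2107795
λ ≈ 26729565/2107795 = 12.6813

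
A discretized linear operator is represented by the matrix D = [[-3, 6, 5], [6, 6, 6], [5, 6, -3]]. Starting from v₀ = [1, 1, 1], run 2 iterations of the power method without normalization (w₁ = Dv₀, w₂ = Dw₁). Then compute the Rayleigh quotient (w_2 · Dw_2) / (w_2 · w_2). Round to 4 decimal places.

w1 = Dv₀ = (8, 18, 8)
w2 = Dw1 = (124, 204, 124)
Dw2 = (1472, 2712, 1472)
w2·Dw2 = 124·1472 + 204·2712 + 124·1472 = 918304; w2·w2 = 124·124 + 204·204 + 124·124 = 72368
λ ≈ 918304/72368 = 12.6894

λ ≈ 12.6894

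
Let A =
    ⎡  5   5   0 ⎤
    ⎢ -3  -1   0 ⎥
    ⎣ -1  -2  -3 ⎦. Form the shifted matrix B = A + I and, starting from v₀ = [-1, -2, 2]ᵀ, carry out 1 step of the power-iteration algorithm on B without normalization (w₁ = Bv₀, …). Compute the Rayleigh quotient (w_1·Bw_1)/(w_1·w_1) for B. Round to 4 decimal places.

B = A + I has rows (6, 5, 0); (-3, 0, 0); (-1, -2, -2)
w1 = Bv₀ = (-16, 3, 1)
Bw1 = (-81, 48, 8)
w1·Bw1 = 1448; w1·w1 = 266; μ ≈ 1448/266 = 5.4436

5.4436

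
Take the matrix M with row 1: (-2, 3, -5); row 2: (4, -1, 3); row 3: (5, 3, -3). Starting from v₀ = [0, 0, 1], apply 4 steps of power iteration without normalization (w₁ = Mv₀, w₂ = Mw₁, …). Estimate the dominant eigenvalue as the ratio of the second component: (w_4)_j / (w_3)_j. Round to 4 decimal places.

λ ≈ -2.5714

w1 = Mv₀ = (-5, 3, -3)
w2 = Mw1 = (34, -32, -7)
w3 = Mw2 = (-129, 147, 95)
w4 = Mw3 = (224, -378, -489)
Ratio at component: -378 / 147 = -2.5714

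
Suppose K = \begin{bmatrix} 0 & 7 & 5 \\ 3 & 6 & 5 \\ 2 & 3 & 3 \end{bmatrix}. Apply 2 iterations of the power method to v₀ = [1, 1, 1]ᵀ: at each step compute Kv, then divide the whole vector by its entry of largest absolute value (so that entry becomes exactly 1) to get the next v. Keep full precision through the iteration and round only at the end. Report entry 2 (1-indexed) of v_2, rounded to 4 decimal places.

1.0000

Kv0 = (12.00000, 14.00000, 8.00000); divide by 14.00000 → v1 = (0.85714, 1.00000, 0.57143)
Kv1 = (9.85714, 11.42857, 6.42857); divide by 11.42857 → v2 = (0.86250, 1.00000, 0.56250)
Requested entry of v2: 160/160 = 1.0000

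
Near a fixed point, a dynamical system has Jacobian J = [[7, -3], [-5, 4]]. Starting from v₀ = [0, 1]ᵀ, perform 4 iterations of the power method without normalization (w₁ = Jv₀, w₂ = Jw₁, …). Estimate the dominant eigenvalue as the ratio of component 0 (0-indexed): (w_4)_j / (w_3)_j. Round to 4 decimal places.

9.6759

w1 = Jv₀ = (7·0 + (-3)·1; (-5)·0 + 4·1) = (-3, 4)
w2 = Jw1 = (7·(-3) + (-3)·4; (-5)·(-3) + 4·4) = (-33, 31)
w3 = Jw2 = (-324, 289)
w4 = Jw3 = (-3135, 2776)
Ratio at component: -3135 / -324 = 9.6759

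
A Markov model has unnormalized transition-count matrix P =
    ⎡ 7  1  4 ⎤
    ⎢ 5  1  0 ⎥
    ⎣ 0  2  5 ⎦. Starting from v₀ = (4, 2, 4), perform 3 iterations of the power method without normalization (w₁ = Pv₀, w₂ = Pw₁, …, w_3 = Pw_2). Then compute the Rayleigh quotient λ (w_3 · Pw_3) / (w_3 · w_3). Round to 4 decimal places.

λ ≈ 8.9732

w1 = Pv₀ = (46, 22, 24)
w2 = Pw1 = (440, 252, 164)
w3 = Pw2 = (3988, 2452, 1324)
Pw3 = (35664, 22392, 11524)
w3·Pw3 = 3988·35664 + 2452·22392 + 1324·11524 = 212390992; w3·w3 = 3988·3988 + 2452·2452 + 1324·1324 = 23669424
λ ≈ 212390992/23669424 = 8.9732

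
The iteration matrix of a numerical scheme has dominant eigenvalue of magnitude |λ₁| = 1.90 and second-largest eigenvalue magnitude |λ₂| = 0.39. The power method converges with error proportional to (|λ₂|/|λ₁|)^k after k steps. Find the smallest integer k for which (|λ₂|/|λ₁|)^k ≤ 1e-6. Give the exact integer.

|λ₂/λ₁| = 0.39/1.90 = 0.20526
Need k ≥ ln(1e-6) / ln(0.20526) = -13.8155 / -1.5835 ≈ 8.725
Smallest integer k satisfying the bound: 9

9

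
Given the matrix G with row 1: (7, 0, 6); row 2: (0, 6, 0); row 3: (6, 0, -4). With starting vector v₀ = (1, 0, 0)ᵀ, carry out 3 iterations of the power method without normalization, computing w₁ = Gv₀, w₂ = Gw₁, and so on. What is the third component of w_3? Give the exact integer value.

w1 = Gv₀ = (7, 0, 6)
w2 = Gw1 = (85, 0, 18)
w3 = Gw2 = (703, 0, 438)
The requested component of w3 is 438.

438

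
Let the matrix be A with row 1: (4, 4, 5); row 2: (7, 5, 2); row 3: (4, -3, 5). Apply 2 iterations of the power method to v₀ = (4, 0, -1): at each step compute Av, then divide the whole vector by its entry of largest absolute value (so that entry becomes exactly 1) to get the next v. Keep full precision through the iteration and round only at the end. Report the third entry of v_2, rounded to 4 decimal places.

Av0 = (11.00000, 26.00000, 11.00000); divide by 26.00000 → v1 = (0.42308, 1.00000, 0.42308)
Av1 = (7.80769, 8.80769, 0.80769); divide by 8.80769 → v2 = (0.88646, 1.00000, 0.09170)
Requested entry of v2: 21/229 = 0.0917

0.0917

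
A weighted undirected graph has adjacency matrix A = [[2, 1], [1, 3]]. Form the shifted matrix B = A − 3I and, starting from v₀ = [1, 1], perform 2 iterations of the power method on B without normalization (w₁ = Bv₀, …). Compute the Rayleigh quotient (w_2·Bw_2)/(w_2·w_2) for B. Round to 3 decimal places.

B = A − 3I has rows (-1, 1); (1, 0)
w1 = Bv₀ = (0, 1)
w2 = Bw1 = (1, 0)
Bw2 = (-1, 1)
w2·Bw2 = -1; w2·w2 = 1; μ ≈ -1/1 = -1.000

-1.000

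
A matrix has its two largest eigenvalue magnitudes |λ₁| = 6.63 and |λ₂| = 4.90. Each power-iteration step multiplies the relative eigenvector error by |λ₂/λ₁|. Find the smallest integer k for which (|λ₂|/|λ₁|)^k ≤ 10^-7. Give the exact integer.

54

|λ₂/λ₁| = 4.90/6.63 = 0.73906
Need k ≥ ln(10^-7) / ln(0.73906) = -16.1181 / -0.3024 ≈ 53.306
Smallest integer k satisfying the bound: 54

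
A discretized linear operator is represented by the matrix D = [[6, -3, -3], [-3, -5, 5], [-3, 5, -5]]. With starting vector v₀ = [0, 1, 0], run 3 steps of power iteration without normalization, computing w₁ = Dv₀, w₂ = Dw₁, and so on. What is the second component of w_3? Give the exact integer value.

-446

w1 = Dv₀ = (-3, -5, 5)
w2 = Dw1 = (-18, 59, -41)
w3 = Dw2 = (-162, -446, 554)
The requested component of w3 is -446.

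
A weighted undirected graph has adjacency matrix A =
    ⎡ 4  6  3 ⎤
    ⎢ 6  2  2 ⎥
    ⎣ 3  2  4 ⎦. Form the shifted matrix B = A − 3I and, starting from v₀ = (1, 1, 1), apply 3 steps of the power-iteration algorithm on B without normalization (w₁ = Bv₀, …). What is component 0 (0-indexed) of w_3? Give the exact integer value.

B = A − 3I has rows (1, 6, 3); (6, -1, 2); (3, 2, 1)
w1 = Bv₀ = (10, 7, 6)
w2 = Bw1 = (70, 65, 50)
w3 = Bw2 = (610, 455, 390)
Requested component of w3: 610

610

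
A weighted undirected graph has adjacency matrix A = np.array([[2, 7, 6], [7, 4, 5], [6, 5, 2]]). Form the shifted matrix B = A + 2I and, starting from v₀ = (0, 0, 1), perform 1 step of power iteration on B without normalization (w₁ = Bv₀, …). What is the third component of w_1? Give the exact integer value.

B = A + 2I has rows (4, 7, 6); (7, 6, 5); (6, 5, 4)
w1 = Bv₀ = (6, 5, 4)
Requested component of w1: 4

4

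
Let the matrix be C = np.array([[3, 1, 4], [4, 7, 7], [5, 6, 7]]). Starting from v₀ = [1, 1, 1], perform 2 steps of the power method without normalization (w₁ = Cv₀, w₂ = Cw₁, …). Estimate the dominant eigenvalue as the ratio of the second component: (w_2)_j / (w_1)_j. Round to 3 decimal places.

15.778

w1 = Cv₀ = (8, 18, 18)
w2 = Cw1 = (114, 284, 274)
Ratio at component: 284 / 18 = 15.778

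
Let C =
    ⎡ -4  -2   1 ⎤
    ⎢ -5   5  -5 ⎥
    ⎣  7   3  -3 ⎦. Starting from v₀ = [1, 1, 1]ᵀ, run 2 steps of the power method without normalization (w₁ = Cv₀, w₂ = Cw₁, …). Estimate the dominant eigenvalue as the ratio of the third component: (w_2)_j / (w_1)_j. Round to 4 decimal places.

w1 = Cv₀ = ((-4)·1 + (-2)·1 + 1·1; (-5)·1 + 5·1 + (-5)·1; 7·1 + 3·1 + (-3)·1) = (-5, -5, 7)
w2 = Cw1 = ((-4)·(-5) + (-2)·(-5) + 1·7; (-5)·(-5) + 5·(-5) + (-5)·7; 7·(-5) + 3·(-5) + (-3)·7) = (37, -35, -71)
Ratio at component: -71 / 7 = -10.1429

-10.1429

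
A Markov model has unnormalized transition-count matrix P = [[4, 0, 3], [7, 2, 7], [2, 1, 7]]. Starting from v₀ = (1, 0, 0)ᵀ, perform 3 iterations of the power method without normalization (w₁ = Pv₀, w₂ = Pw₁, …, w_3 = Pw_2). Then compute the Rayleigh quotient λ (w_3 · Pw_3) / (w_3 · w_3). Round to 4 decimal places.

w1 = Pv₀ = (4·1 + 0·0 + 3·0; 7·1 + 2·0 + 7·0; 2·1 + 1·0 + 7·0) = (4, 7, 2)
w2 = Pw1 = (4·4 + 0·7 + 3·2; 7·4 + 2·7 + 7·2; 2·4 + 1·7 + 7·2) = (22, 56, 29)
w3 = Pw2 = (175, 469, 303)
Pw3 = (1609, 4284, 2940)
w3·Pw3 = 175·1609 + 469·4284 + 303·2940 = 3181591; w3·w3 = 175·175 + 469·469 + 303·303 = 342395
λ ≈ 3181591/342395 = 9.2922

λ ≈ 9.2922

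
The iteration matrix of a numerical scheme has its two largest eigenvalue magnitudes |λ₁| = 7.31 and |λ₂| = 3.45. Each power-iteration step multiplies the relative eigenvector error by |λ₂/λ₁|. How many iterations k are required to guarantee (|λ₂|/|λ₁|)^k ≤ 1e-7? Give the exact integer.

|λ₂/λ₁| = 3.45/7.31 = 0.47196
Need k ≥ ln(1e-7) / ln(0.47196) = -16.1181 / -0.7509 ≈ 21.466
Smallest integer k satisfying the bound: 22

22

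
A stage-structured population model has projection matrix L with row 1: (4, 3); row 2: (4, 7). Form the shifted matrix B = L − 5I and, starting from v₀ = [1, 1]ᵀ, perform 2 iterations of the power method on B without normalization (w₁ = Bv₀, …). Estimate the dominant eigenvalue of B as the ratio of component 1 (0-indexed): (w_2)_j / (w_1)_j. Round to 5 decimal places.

B = L − 5I has rows (-1, 3); (4, 2)
w1 = Bv₀ = (2, 6)
w2 = Bw1 = (16, 20)
Ratio: 20/6 = 3.33333

μ ≈ 3.33333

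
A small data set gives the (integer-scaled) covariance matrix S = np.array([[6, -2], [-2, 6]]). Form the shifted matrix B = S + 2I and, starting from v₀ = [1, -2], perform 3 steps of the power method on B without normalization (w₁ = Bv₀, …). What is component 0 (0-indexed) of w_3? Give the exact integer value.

B = S + 2I has rows (8, -2); (-2, 8)
w1 = Bv₀ = (12, -18)
w2 = Bw1 = (132, -168)
w3 = Bw2 = (1392, -1608)
Requested component of w3: 1392

1392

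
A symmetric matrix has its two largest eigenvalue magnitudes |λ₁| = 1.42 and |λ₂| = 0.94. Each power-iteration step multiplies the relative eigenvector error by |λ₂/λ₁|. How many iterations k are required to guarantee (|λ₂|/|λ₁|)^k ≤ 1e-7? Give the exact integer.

40

|λ₂/λ₁| = 0.94/1.42 = 0.66197
Need k ≥ ln(1e-7) / ln(0.66197) = -16.1181 / -0.4125 ≈ 39.071
Smallest integer k satisfying the bound: 40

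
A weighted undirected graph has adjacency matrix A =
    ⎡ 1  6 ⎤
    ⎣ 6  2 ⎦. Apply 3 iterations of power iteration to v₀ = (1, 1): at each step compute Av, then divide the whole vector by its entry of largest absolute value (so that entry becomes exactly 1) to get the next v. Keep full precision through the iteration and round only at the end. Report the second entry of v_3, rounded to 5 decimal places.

Av0 = (7.000000, 8.000000); divide by 8.000000 → v1 = (0.875000, 1.000000)
Av1 = (6.875000, 7.250000); divide by 7.250000 → v2 = (0.948276, 1.000000)
Av2 = (6.948276, 7.689655); divide by 7.689655 → v3 = (0.903587, 1.000000)
Requested entry of v3: 446/446 = 1.00000

1.00000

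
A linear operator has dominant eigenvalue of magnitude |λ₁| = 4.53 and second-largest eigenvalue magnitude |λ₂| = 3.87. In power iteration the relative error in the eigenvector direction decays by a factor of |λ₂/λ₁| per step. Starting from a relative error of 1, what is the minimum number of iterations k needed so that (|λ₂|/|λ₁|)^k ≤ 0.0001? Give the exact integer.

|λ₂/λ₁| = 3.87/4.53 = 0.85430
Need k ≥ ln(0.0001) / ln(0.85430) = -9.2103 / -0.1575 ≈ 58.490
Smallest integer k satisfying the bound: 59

59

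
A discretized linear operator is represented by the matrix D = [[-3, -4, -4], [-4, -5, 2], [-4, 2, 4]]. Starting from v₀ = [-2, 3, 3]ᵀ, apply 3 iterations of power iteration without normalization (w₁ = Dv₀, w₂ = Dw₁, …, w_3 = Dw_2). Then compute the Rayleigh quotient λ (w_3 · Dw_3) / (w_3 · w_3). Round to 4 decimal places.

λ ≈ 4.0419

w1 = Dv₀ = ((-3)·(-2) + (-4)·3 + (-4)·3; (-4)·(-2) + (-5)·3 + 2·3; (-4)·(-2) + 2·3 + 4·3) = (-18, -1, 26)
w2 = Dw1 = ((-3)·(-18) + (-4)·(-1) + (-4)·26; (-4)·(-18) + (-5)·(-1) + 2·26; (-4)·(-18) + 2·(-1) + 4·26) = (-46, 129, 174)
w3 = Dw2 = (-1074, -113, 1138)
Dw3 = (-878, 7137, 8622)
w3·Dw3 = (-1074)·(-878) + (-113)·7137 + 1138·8622 = 9948327; w3·w3 = (-1074)·(-1074) + (-113)·(-113) + 1138·1138 = 2461289
λ ≈ 9948327/2461289 = 4.0419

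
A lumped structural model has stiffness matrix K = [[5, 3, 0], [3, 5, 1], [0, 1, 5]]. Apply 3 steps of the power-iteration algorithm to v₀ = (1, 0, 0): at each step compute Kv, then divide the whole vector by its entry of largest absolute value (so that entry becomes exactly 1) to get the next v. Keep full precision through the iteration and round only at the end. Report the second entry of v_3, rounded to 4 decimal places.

0.9808

Kv0 = (5.00000, 3.00000, 0.00000); divide by 5.00000 → v1 = (1.00000, 0.60000, 0.00000)
Kv1 = (6.80000, 6.00000, 0.60000); divide by 6.80000 → v2 = (1.00000, 0.88235, 0.08824)
Kv2 = (7.64706, 7.50000, 1.32353); divide by 7.64706 → v3 = (1.00000, 0.98077, 0.17308)
Requested entry of v3: 255/260 = 0.9808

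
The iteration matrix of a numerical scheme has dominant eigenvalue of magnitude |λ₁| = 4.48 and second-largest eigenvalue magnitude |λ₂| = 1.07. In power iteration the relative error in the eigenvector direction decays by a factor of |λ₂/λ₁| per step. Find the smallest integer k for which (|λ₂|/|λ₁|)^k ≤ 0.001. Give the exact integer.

5

|λ₂/λ₁| = 1.07/4.48 = 0.23884
Need k ≥ ln(0.001) / ln(0.23884) = -6.9078 / -1.4320 ≈ 4.824
Smallest integer k satisfying the bound: 5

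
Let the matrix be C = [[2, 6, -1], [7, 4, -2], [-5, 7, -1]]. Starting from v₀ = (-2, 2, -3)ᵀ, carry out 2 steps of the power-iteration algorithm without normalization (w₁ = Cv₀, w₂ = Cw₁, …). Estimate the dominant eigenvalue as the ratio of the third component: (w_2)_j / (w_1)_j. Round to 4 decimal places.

-3.0370

w1 = Cv₀ = (2·(-2) + 6·2 + (-1)·(-3); 7·(-2) + 4·2 + (-2)·(-3); (-5)·(-2) + 7·2 + (-1)·(-3)) = (11, 0, 27)
w2 = Cw1 = (2·11 + 6·0 + (-1)·27; 7·11 + 4·0 + (-2)·27; (-5)·11 + 7·0 + (-1)·27) = (-5, 23, -82)
Ratio at component: -82 / 27 = -3.0370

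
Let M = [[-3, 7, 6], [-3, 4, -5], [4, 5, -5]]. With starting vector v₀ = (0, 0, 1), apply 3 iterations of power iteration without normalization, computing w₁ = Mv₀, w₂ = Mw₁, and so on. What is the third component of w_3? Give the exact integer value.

-517

w1 = Mv₀ = (6, -5, -5)
w2 = Mw1 = (-83, -13, 24)
w3 = Mw2 = (302, 77, -517)
The requested component of w3 is -517.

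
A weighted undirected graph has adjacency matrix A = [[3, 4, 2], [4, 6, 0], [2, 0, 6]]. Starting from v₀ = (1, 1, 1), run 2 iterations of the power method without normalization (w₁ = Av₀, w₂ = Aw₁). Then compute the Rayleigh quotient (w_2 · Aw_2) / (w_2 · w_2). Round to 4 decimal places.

λ ≈ 9.1762

w1 = Av₀ = (3·1 + 4·1 + 2·1; 4·1 + 6·1 + 0·1; 2·1 + 0·1 + 6·1) = (9, 10, 8)
w2 = Aw1 = (3·9 + 4·10 + 2·8; 4·9 + 6·10 + 0·8; 2·9 + 0·10 + 6·8) = (83, 96, 66)
Aw2 = (765, 908, 562)
w2·Aw2 = 83·765 + 96·908 + 66·562 = 187755; w2·w2 = 83·83 + 96·96 + 66·66 = 20461
λ ≈ 187755/20461 = 9.1762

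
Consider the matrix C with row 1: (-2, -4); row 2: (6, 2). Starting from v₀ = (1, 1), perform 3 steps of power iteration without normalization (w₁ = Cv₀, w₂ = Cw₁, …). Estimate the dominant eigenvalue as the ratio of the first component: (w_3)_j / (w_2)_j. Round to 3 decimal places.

λ ≈ -6.000

w1 = Cv₀ = (-6, 8)
w2 = Cw1 = (-20, -20)
w3 = Cw2 = (120, -160)
Ratio at component: 120 / -20 = -6.000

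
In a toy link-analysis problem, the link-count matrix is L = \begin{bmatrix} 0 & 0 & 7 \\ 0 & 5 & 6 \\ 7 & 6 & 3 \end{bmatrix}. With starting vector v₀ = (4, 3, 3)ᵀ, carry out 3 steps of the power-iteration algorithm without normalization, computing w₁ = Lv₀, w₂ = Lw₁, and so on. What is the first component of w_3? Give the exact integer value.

3570

w1 = Lv₀ = (0·4 + 0·3 + 7·3; 0·4 + 5·3 + 6·3; 7·4 + 6·3 + 3·3) = (21, 33, 55)
w2 = Lw1 = (0·21 + 0·33 + 7·55; 0·21 + 5·33 + 6·55; 7·21 + 6·33 + 3·55) = (385, 495, 510)
w3 = Lw2 = (3570, 5535, 7195)
The requested component of w3 is 3570.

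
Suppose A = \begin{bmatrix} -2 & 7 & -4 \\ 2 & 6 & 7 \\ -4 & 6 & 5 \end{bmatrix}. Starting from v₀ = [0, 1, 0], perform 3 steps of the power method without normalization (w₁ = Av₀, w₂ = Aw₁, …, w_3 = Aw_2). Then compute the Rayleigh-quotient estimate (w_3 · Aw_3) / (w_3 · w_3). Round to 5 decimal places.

λ ≈ 10.28208

w1 = Av₀ = ((-2)·0 + 7·1 + (-4)·0; 2·0 + 6·1 + 7·0; (-4)·0 + 6·1 + 5·0) = (7, 6, 6)
w2 = Aw1 = ((-2)·7 + 7·6 + (-4)·6; 2·7 + 6·6 + 7·6; (-4)·7 + 6·6 + 5·6) = (4, 92, 38)
w3 = Aw2 = (484, 826, 726)
Aw3 = (1910, 11006, 6650)
w3·Aw3 = 484·1910 + 826·11006 + 726·6650 = 14843296; w3·w3 = 484·484 + 826·826 + 726·726 = 1443608
λ ≈ 14843296/1443608 = 10.28208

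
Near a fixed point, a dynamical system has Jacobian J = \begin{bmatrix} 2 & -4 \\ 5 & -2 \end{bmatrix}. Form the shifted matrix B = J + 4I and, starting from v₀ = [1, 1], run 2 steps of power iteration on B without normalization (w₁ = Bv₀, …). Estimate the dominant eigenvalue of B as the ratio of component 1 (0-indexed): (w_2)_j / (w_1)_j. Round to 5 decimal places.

B = J + 4I has rows (6, -4); (5, 2)
w1 = Bv₀ = (6·1 + (-4)·1; 5·1 + 2·1) = (2, 7)
w2 = Bw1 = (6·2 + (-4)·7; 5·2 + 2·7) = (-16, 24)
Ratio: 24/7 = 3.42857

μ ≈ 3.42857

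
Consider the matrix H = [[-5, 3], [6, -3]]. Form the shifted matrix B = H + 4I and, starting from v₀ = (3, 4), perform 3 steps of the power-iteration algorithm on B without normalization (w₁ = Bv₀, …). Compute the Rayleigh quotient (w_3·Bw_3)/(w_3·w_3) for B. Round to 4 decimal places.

3.8673

B = H + 4I has rows (-1, 3); (6, 1)
w1 = Bv₀ = ((-1)·3 + 3·4; 6·3 + 1·4) = (9, 22)
w2 = Bw1 = ((-1)·9 + 3·22; 6·9 + 1·22) = (57, 76)
w3 = Bw2 = (171, 418)
Bw3 = (1083, 1444)
w3·Bw3 = 788785; w3·w3 = 203965; μ ≈ 788785/203965 = 3.8673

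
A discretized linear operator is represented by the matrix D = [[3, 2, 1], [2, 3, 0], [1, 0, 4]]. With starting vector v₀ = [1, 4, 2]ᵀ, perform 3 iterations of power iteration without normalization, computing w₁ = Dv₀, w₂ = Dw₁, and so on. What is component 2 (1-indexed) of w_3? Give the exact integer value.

w1 = Dv₀ = (3·1 + 2·4 + 1·2; 2·1 + 3·4 + 0·2; 1·1 + 0·4 + 4·2) = (13, 14, 9)
w2 = Dw1 = (3·13 + 2·14 + 1·9; 2·13 + 3·14 + 0·9; 1·13 + 0·14 + 4·9) = (76, 68, 49)
w3 = Dw2 = (413, 356, 272)
The requested component of w3 is 356.

356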